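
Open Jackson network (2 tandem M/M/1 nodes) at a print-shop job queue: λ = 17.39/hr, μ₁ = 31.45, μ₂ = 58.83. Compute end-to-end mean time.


Each node sees arrival rate λ = 17.39/hr (tandem ⇒ throughput preserved).
W₁ = 1/(μ₁−λ) = 1/(31.45−17.39) = 0.07112 hr
W₂ = 1/(μ₂−λ) = 1/(58.83−17.39) = 0.02413 hr
W_total = W₁ + W₂ = 0.07112 + 0.02413 = 0.09526 hr

Final: 0.09526 hr


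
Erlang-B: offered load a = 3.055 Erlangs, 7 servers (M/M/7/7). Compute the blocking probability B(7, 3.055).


B(c,a) = (a^c/c!) / Σ_{k=0}^{c} a^k/k!
a^7/7! = 0.492774
Σ terms (k=0..7): 1.00000 + 3.05500 + 4.66651 + 4.75207 + 3.62939 + 2.21756 + 1.12911 + 0.49277 = 20.942405
B = 0.492774/20.942405 = 0.023530

Final: 0.023530


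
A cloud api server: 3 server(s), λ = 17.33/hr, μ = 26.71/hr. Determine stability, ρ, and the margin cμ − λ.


Total capacity cμ = 3·26.71 = 80.13/hr
ρ = λ/(cμ) = 17.33/80.13 = 0.2163
Stable ⇔ ρ < 1: YES
Spare capacity = cμ − λ = 80.13 − 17.33 = 62.80/hr

Final: ρ = 0.2163; stable; margin = 62.80/hr


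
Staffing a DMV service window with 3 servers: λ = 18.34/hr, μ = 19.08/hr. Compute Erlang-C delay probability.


a = λ/μ = 0.9612; ρ = a/3 = 0.3204
P₀ = 0.378646 (from M/M/c formula)
C(c,a) = [a^c/(c!(1−ρ))]·P₀ = [0.88810/(6·0.6796)]·0.378646
= 0.21780·0.378646 = 0.082470

Final: 0.082470


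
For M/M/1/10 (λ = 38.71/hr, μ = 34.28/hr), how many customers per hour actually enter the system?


ρ = 1.1292; P_K = (1−ρ)ρ^10/(1−ρ^11) = 0.155208
λ_eff = λ(1 − P_K) = 38.71·(1 − 0.155208) = 38.71·0.844792 = 32.7019 /hr

Final: 32.7019 /hr


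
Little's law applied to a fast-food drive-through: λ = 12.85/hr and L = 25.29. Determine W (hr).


W = L/λ = 25.29/12.85 = 1.9681 hr

Final: 1.9681 hr


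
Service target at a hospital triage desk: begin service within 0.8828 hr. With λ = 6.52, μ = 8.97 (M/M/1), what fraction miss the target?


ρ = 6.52/8.97 = 0.7269
P(Wq > t) = ρ·e^{−(μ−λ)t} = 0.7269·e^{−2.1629}
= 0.7269·0.114996 = 0.083587

Final: 0.083587


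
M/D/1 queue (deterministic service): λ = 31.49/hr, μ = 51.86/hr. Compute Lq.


ρ = 31.49/51.86 = 0.6072
M/D/1: Lq = ρ²/(2(1−ρ)) = 0.3687/(2·0.3928) = 0.46934

Final: 0.46934


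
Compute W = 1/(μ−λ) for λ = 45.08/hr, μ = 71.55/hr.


W = 1/(μ−λ) = 1/(71.55 − 45.08) = 1/26.47 = 0.03778 hr

Final: 0.03778 hr


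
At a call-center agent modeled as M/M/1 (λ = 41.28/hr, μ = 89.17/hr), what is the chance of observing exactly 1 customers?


ρ = 41.28/89.17 = 0.4629
P_n = (1−ρ)·ρ^n = (1 − 0.4629)·0.4629^1 = 0.5371·0.462936 = 0.248626

Final: 0.248626


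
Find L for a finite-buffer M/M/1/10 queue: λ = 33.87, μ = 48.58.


ρ = 33.87/48.58 = 0.6972
L = ρ[1 − (K+1)ρ^K + Kρ^(K+1)] / [(1−ρ)(1−ρ^(K+1))]
Numerator: 0.6972·(1 − 11·0.027138 + 10·0.018921) = 0.620988
Denominator: (0.3028)·(0.981079) = 0.297070
L = 0.620988/0.297070 = 2.0904

Final: 2.0904


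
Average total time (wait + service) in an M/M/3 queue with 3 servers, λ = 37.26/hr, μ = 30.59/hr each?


a = 1.2180; ρ = 0.4060; P₀ = 0.288440
Lq = P₀·a^c·ρ/(c!(1−ρ)²) = 0.09997
Wq = Lq/λ = 0.09997/37.26 = 0.002683 hr
W = Wq + 1/μ = 0.002683 + 0.03269 = 0.03537 hr

Final: 0.03537 hr


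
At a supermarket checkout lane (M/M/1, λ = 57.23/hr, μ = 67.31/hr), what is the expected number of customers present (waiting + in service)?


ρ = λ/μ = 57.23/67.31 = 0.8502
L = ρ/(1−ρ) = 0.8502/(1 − 0.8502) = 0.8502/0.1498 = 5.6776

Final: 5.6776


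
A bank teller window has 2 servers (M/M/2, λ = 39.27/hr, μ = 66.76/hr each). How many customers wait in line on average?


a = λ/μ = 0.5882; ρ = a/2 = 0.2941
P₀ = 0.545460
Lq = P₀·a^c·ρ / (c!·(1−ρ)²) = 0.545460·0.34601·0.2941/(2·0.49828)
= 0.05570

Final: 0.05570


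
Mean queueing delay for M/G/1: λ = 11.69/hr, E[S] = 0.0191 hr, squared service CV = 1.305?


ρ = λ·E[S] = 11.69·0.0191 = 0.2233
E[S²] = E[S]²(1+C_s²) = 0.0191²·(1+1.305) = 0.0008409
Wq = λ·E[S²]/(2(1−ρ)) = 11.69·0.0008409/(2·0.7767) = 0.006328 hr

Final: 0.006328 hr


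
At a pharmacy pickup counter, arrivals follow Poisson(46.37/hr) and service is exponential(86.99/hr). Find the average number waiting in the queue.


ρ = 46.37/86.99 = 0.5330
Lq = ρ²/(1−ρ) = 0.2841/0.4670 = 0.6085

Final: 0.6085


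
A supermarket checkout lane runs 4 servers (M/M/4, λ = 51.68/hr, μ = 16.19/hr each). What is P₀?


a = λ/μ = 51.68/16.19 = 3.1921; ρ = a/c = 0.7980
Σ_{k=0}^{3} a^k/k! (terms k=0..3) = 1.00000 + 3.19209 + 5.09473 + 5.42095 = 14.70778
Tail: a^4/(4!(1−ρ)) = 103.82516/(24·0.2020) = 21.41857
P₀ = 1/(14.70778 + 21.41857) = 1/36.12635 = 0.027681

Final: 0.027681


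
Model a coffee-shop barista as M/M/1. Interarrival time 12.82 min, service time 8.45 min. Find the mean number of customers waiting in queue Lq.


λ = 60/12.82 = 4.6802 /hr
μ = 60/8.45 = 7.1006 /hr
ρ = λ/μ = 4.6802/7.1006 = 0.6591
Lq = ρ²/(1−ρ) = 0.4344/0.3409 = 1.2745

Final: 1.2745


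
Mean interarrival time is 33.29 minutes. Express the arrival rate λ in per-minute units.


λ = 1/(interarrival time) in consistent units.
1 minute = 1 min, so λ = 1/33.29 = 0.03004 per minute

Final: 0.03004 /min


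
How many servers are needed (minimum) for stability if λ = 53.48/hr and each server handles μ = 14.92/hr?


Stability requires cμ > λ ⇔ c > λ/μ.
λ/μ = 53.48/14.92 = 3.5845
Minimum integer c = ⌊3.5845⌋ + 1 = 4
Check: 4·14.92 = 59.68 > 53.48, while 3·14.92 = 44.76 ≤ 53.48

Final: 4 servers


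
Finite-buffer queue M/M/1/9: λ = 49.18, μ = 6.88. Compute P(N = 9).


ρ = λ/μ = 49.18/6.88 = 7.1483
P_K = (1−ρ)ρ^K/(1−ρ^(K+1)) = (-6.1483·48730489.678801)/(1 − 348338006.163291)
= -299607516.484490/-348338005.163291 = 0.860106

Final: 0.860106


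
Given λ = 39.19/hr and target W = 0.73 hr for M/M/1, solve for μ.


W = 1/(μ−λ) ⇒ μ − λ = 1/W = 1/0.73 = 1.3699
μ = λ + 1/W = 39.19 + 1.3699 = 40.5599 per hr

Final: 40.5599 /hr


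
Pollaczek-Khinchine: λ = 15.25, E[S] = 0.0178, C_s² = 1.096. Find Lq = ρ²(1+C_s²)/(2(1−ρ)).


ρ = λ·E[S] = 15.25·0.0178 = 0.2715
Lq = ρ²(1+C_s²)/(2(1−ρ)) = 0.07369·(1+1.096)/(2·0.7286)
= 0.07369·2.0960/1.4571 = 0.10599

Final: 0.10599


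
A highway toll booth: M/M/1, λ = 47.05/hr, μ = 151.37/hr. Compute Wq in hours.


ρ = 47.05/151.37 = 0.3108
Wq = ρ/(μ−λ) = 0.3108/(151.37 − 47.05) = 0.3108/104.32 = 0.002980 hr

Final: 0.002980 hr


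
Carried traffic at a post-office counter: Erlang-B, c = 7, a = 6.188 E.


B(7,6.188) = 0.197267 (Erlang-B)
Carried load = a(1 − B) = 6.188·(1 − 0.197267) = 6.188·0.802733 = 4.9673 E

Final: 4.9673 Erlangs


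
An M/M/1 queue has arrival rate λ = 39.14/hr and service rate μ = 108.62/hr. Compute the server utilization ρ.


ρ = λ/μ = 39.14/108.62 = 0.3603

Final: 0.3603


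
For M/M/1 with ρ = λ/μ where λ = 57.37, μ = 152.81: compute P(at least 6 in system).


ρ = 57.37/152.81 = 0.3754
P(N ≥ n) = ρ^n = 0.3754^6 = 0.002800

Final: 0.002800


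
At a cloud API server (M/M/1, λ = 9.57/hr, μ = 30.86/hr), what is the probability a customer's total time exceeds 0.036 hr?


W ~ Exponential(μ−λ) for M/M/1.
μ − λ = 30.86 − 9.57 = 21.2900
P(W > t) = e^{−(μ−λ)t} = e^{−0.7664} = 0.464664

Final: 0.464664


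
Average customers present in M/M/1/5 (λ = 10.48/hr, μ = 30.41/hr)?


ρ = 10.48/30.41 = 0.3446
L = ρ[1 − (K+1)ρ^K + Kρ^(K+1)] / [(1−ρ)(1−ρ^(K+1))]
Numerator: 0.3446·(1 − 6·0.004861 + 5·0.001675) = 0.337459
Denominator: (0.6554)·(0.998325) = 0.654279
L = 0.337459/0.654279 = 0.5158

Final: 0.5158


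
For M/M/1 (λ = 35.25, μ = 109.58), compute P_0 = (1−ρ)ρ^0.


ρ = 35.25/109.58 = 0.3217
P_n = (1−ρ)·ρ^n = (1 − 0.3217)·0.3217^0 = 0.6783·1.000000 = 0.678317

Final: 0.678317


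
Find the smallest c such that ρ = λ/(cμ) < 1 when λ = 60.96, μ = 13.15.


Stability requires cμ > λ ⇔ c > λ/μ.
λ/μ = 60.96/13.15 = 4.6357
Minimum integer c = ⌊4.6357⌋ + 1 = 5
Check: 5·13.15 = 65.75 > 60.96, while 4·13.15 = 52.60 ≤ 60.96

Final: 5 servers


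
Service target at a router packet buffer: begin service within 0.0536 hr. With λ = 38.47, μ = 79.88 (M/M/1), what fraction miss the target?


ρ = 38.47/79.88 = 0.4816
P(Wq > t) = ρ·e^{−(μ−λ)t} = 0.4816·e^{−2.2196}
= 0.4816·0.108655 = 0.052328

Final: 0.052328


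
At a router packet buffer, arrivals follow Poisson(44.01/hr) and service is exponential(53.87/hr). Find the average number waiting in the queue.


ρ = 44.01/53.87 = 0.8170
Lq = ρ²/(1−ρ) = 0.6674/0.1830 = 3.6465

Final: 3.6465


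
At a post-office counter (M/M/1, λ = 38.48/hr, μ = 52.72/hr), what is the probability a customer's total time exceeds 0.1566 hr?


W ~ Exponential(μ−λ) for M/M/1.
μ − λ = 52.72 − 38.48 = 14.2400
P(W > t) = e^{−(μ−λ)t} = e^{−2.2300} = 0.107530

Final: 0.107530


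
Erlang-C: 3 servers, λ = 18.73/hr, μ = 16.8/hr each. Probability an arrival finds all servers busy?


a = λ/μ = 1.1149; ρ = a/3 = 0.3716
P₀ = 0.322174 (from M/M/c formula)
C(c,a) = [a^c/(c!(1−ρ))]·P₀ = [1.38575/(6·0.6284)]·0.322174
= 0.36755·0.322174 = 0.118415

Final: 0.118415


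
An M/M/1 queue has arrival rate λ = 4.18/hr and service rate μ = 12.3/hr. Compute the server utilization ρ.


ρ = λ/μ = 4.18/12.3 = 0.3398

Final: 0.3398


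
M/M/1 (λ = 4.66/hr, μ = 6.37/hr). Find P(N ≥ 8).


ρ = 4.66/6.37 = 0.7316
P(N ≥ n) = ρ^n = 0.7316^8 = 0.082030

Final: 0.082030


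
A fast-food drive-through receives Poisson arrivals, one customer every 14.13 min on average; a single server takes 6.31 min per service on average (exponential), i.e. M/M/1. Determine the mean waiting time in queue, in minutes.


λ = 60/14.13 = 4.2463 /hr
μ = 60/6.31 = 9.5087 /hr
ρ = λ/μ = 4.2463/9.5087 = 0.4466
Wq = ρ/(μ−λ) = 0.4466/(9.5087−4.2463) = 0.08486 hr
In minutes: 0.08486·60 = 5.092 min

Final: 5.092 min


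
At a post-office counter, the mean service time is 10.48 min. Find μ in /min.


μ = 1/(service time) in consistent units.
1 minute = 1 min, so μ = 1/10.48 = 0.09542 per minute

Final: 0.09542 /min


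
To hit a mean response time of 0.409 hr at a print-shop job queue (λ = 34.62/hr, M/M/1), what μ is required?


W = 1/(μ−λ) ⇒ μ − λ = 1/W = 1/0.409 = 2.4450
μ = λ + 1/W = 34.62 + 2.4450 = 37.0650 per hr

Final: 37.0650 /hr


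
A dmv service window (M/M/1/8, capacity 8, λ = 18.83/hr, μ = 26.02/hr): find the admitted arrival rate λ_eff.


ρ = 0.7237; P_K = (1−ρ)ρ^8/(1−ρ^9) = 0.021982
λ_eff = λ(1 − P_K) = 18.83·(1 − 0.021982) = 18.83·0.978018 = 18.4161 /hr

Final: 18.4161 /hr


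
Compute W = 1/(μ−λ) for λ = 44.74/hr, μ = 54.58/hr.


W = 1/(μ−λ) = 1/(54.58 − 44.74) = 1/9.84 = 0.1016 hr

Final: 0.1016 hr


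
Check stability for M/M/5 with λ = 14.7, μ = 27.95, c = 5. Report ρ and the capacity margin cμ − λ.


Total capacity cμ = 5·27.95 = 139.75/hr
ρ = λ/(cμ) = 14.7/139.75 = 0.1052
Stable ⇔ ρ < 1: YES
Spare capacity = cμ − λ = 139.75 − 14.7 = 125.05/hr

Final: ρ = 0.1052; stable; margin = 125.05/hr


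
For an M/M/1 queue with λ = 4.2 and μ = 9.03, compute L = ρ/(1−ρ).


ρ = λ/μ = 4.2/9.03 = 0.4651
L = ρ/(1−ρ) = 0.4651/(1 − 0.4651) = 0.4651/0.5349 = 0.8696

Final: 0.8696


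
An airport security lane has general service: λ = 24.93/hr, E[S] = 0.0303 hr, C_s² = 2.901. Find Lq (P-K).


ρ = λ·E[S] = 24.93·0.0303 = 0.7554
Lq = ρ²(1+C_s²)/(2(1−ρ)) = 0.5706·(1+2.901)/(2·0.2446)
= 0.5706·3.9010/0.4892 = 4.54969

Final: 4.54969


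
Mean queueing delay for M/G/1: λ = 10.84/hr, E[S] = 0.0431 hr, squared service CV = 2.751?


ρ = λ·E[S] = 10.84·0.0431 = 0.4672
E[S²] = E[S]²(1+C_s²) = 0.0431²·(1+2.751) = 0.006968
Wq = λ·E[S²]/(2(1−ρ)) = 10.84·0.006968/(2·0.5328) = 0.07088 hr

Final: 0.07088 hr


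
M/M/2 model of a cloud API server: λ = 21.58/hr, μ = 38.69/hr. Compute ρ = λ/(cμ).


ρ = λ/(cμ) = 21.58/(2·38.69) = 21.58/77.38 = 0.2789

Final: 0.2789


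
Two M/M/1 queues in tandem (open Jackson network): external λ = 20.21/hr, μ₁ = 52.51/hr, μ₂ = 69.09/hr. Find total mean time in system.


Each node sees arrival rate λ = 20.21/hr (tandem ⇒ throughput preserved).
W₁ = 1/(μ₁−λ) = 1/(52.51−20.21) = 0.03096 hr
W₂ = 1/(μ₂−λ) = 1/(69.09−20.21) = 0.02046 hr
W_total = W₁ + W₂ = 0.03096 + 0.02046 = 0.05142 hr

Final: 0.05142 hr


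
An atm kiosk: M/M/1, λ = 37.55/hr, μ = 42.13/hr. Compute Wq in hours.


ρ = 37.55/42.13 = 0.8913
Wq = ρ/(μ−λ) = 0.8913/(42.13 − 37.55) = 0.8913/4.58 = 0.1946 hr

Final: 0.1946 hr


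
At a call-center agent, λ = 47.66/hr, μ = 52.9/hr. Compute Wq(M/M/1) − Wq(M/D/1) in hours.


ρ = 47.66/52.9 = 0.9009
Wq(M/M/1) = ρ/(μ−λ) = 0.9009/5.24 = 0.17194 hr
Wq(M/D/1) = ρ/(2(μ−λ)) = 0.08597 hr
Savings = 0.17194 − 0.08597 = 0.08597 hr

Final: 0.08597 hr


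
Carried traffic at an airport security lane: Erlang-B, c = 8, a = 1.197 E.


B(8,1.197) = 0.00003158 (Erlang-B)
Carried load = a(1 − B) = 1.197·(1 − 0.00003158) = 1.197·0.999968 = 1.1970 E

Final: 1.1970 Erlangs


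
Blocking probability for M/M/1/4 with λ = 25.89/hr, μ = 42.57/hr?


ρ = λ/μ = 25.89/42.57 = 0.6082
P_K = (1−ρ)ρ^K/(1−ρ^(K+1)) = (0.3918·0.136809)/(1 − 0.083204)
= 0.053605/0.916796 = 0.058470

Final: 0.058470


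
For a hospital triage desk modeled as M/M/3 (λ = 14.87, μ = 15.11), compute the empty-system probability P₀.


a = λ/μ = 14.87/15.11 = 0.9841; ρ = a/c = 0.3280
Σ_{k=0}^{2} a^k/k! (terms k=0..2) = 1.00000 + 0.98412 + 0.48424 = 2.46836
Tail: a^3/(3!(1−ρ)) = 0.95310/(6·0.6720) = 0.23640
P₀ = 1/(2.46836 + 0.23640) = 1/2.70476 = 0.369719

Final: 0.369719


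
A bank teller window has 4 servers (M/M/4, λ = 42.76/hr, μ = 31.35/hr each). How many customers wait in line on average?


a = λ/μ = 1.3640; ρ = a/4 = 0.3410
P₀ = 0.254073
Lq = P₀·a^c·ρ / (c!·(1−ρ)²) = 0.254073·3.46099·0.3410/(24·0.43430)
= 0.02877

Final: 0.02877


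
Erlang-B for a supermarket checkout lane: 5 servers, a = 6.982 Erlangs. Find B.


B(c,a) = (a^c/c!) / Σ_{k=0}^{c} a^k/k!
a^5/5! = 138.266821
Σ terms (k=0..5): 1.00000 + 6.98200 + 24.37416 + 56.72680 + 99.01663 + 138.26682 = 326.366411
B = 138.266821/326.366411 = 0.423655

Final: 0.423655


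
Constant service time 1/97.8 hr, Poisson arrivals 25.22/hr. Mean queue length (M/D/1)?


ρ = 25.22/97.8 = 0.2579
M/D/1: Lq = ρ²/(2(1−ρ)) = 0.06650/(2·0.7421) = 0.04480

Final: 0.04480


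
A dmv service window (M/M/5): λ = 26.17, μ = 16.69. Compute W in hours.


a = 1.5680; ρ = 0.3136; P₀ = 0.208039
Lq = P₀·a^c·ρ/(c!(1−ρ)²) = 0.01094
Wq = Lq/λ = 0.01094/26.17 = 0.0004179 hr
W = Wq + 1/μ = 0.0004179 + 0.05992 = 0.06033 hr

Final: 0.06033 hr


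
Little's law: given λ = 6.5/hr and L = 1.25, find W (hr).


W = L/λ = 1.25/6.5 = 0.1923 hr

Final: 0.1923 hr


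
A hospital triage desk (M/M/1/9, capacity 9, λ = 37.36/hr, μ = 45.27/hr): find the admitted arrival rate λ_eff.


ρ = 0.8253; P_K = (1−ρ)ρ^9/(1−ρ^10) = 0.036354
λ_eff = λ(1 − P_K) = 37.36·(1 − 0.036354) = 37.36·0.963646 = 36.0018 /hr

Final: 36.0018 /hr


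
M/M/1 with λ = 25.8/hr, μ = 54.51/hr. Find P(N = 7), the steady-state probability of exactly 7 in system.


ρ = 25.8/54.51 = 0.4733
P_n = (1−ρ)·ρ^n = (1 − 0.4733)·0.4733^7 = 0.5267·0.005321 = 0.002803

Final: 0.002803


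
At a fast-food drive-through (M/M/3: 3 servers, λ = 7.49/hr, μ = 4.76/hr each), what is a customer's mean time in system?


a = 1.5735; ρ = 0.5245; P₀ = 0.193156
Lq = P₀·a^c·ρ/(c!(1−ρ)²) = 0.29097
Wq = Lq/λ = 0.29097/7.49 = 0.03885 hr
W = Wq + 1/μ = 0.03885 + 0.21008 = 0.24893 hr

Final: 0.24893 hr


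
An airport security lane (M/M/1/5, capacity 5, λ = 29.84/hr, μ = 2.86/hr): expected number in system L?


ρ = 29.84/2.86 = 10.4336
L = ρ[1 − (K+1)ρ^K + Kρ^(K+1)] / [(1−ρ)(1−ρ^(K+1))]
Numerator: 10.4336·(1 − 6·123641.404098 + 5·1290020.803591) = 59557474.386782
Denominator: (-9.4336)·(-1290019.803591) = 12169487.517795
L = 59557474.386782/12169487.517795 = 4.8940

Final: 4.8940


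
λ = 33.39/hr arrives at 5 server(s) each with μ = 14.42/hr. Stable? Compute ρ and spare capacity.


Total capacity cμ = 5·14.42 = 72.10/hr
ρ = λ/(cμ) = 33.39/72.10 = 0.4631
Stable ⇔ ρ < 1: YES
Spare capacity = cμ − λ = 72.10 − 33.39 = 38.71/hr

Final: ρ = 0.4631; stable; margin = 38.71/hr


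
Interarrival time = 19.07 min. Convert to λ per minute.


λ = 1/(interarrival time) in consistent units.
1 minute = 1 min, so λ = 1/19.07 = 0.05244 per minute

Final: 0.05244 /min


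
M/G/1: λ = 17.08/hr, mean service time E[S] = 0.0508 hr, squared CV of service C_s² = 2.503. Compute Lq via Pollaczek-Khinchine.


ρ = λ·E[S] = 17.08·0.0508 = 0.8677
Lq = ρ²(1+C_s²)/(2(1−ρ)) = 0.7528·(1+2.503)/(2·0.1323)
= 0.7528·3.5030/0.2647 = 9.96404

Final: 9.96404


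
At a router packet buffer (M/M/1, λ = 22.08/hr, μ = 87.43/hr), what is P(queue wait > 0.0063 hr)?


ρ = 22.08/87.43 = 0.2525
P(Wq > t) = ρ·e^{−(μ−λ)t} = 0.2525·e^{−0.4117}
= 0.2525·0.662520 = 0.167316

Final: 0.167316


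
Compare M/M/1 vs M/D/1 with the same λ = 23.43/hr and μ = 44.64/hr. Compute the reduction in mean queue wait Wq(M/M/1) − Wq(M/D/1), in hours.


ρ = 23.43/44.64 = 0.5249
Wq(M/M/1) = ρ/(μ−λ) = 0.5249/21.21 = 0.02475 hr
Wq(M/D/1) = ρ/(2(μ−λ)) = 0.01237 hr
Savings = 0.02475 − 0.01237 = 0.01237 hr

Final: 0.01237 hr


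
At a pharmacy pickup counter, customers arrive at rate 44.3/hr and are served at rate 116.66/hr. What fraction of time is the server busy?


ρ = λ/μ = 44.3/116.66 = 0.3797

Final: 0.3797


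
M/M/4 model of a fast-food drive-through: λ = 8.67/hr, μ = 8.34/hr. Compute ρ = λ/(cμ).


ρ = λ/(cμ) = 8.67/(4·8.34) = 8.67/33.36 = 0.2599

Final: 0.2599


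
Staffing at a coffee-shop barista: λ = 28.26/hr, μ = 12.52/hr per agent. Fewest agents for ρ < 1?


Stability requires cμ > λ ⇔ c > λ/μ.
λ/μ = 28.26/12.52 = 2.2572
Minimum integer c = ⌊2.2572⌋ + 1 = 3
Check: 3·12.52 = 37.56 > 28.26, while 2·12.52 = 25.04 ≤ 28.26

Final: 3 servers


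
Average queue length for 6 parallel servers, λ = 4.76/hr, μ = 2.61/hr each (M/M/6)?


a = λ/μ = 1.8238; ρ = a/6 = 0.3040
P₀ = 0.161283
Lq = P₀·a^c·ρ / (c!·(1−ρ)²) = 0.161283·36.79584·0.3040/(720·0.48447)
= 0.005171

Final: 0.005171


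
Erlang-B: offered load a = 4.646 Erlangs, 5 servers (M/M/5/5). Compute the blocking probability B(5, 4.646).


B(c,a) = (a^c/c!) / Σ_{k=0}^{c} a^k/k!
a^5/5! = 18.039096
Σ terms (k=0..5): 1.00000 + 4.64600 + 10.79266 + 16.71423 + 19.41358 + 18.03910 = 70.605562
B = 18.039096/70.605562 = 0.255491

Final: 0.255491


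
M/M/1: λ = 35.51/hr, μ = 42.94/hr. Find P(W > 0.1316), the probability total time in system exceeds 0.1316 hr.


W ~ Exponential(μ−λ) for M/M/1.
μ − λ = 42.94 − 35.51 = 7.4300
P(W > t) = e^{−(μ−λ)t} = e^{−0.9778} = 0.376142

Final: 0.376142


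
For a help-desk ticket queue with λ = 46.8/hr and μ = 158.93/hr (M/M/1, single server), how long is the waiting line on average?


ρ = 46.8/158.93 = 0.2945
Lq = ρ²/(1−ρ) = 0.08671/0.7055 = 0.1229

Final: 0.1229


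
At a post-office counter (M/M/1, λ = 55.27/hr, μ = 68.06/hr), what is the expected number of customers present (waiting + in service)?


ρ = λ/μ = 55.27/68.06 = 0.8121
L = ρ/(1−ρ) = 0.8121/(1 − 0.8121) = 0.8121/0.1879 = 4.3213

Final: 4.3213


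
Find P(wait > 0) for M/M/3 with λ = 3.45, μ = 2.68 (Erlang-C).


a = λ/μ = 1.2873; ρ = a/3 = 0.4291
P₀ = 0.267473 (from M/M/c formula)
C(c,a) = [a^c/(c!(1−ρ))]·P₀ = [2.13330/(6·0.5709)]·0.267473
= 0.62279·0.267473 = 0.166581

Final: 0.166581


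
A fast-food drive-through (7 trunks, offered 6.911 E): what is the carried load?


B(7,6.911) = 0.243341 (Erlang-B)
Carried load = a(1 − B) = 6.911·(1 − 0.243341) = 6.911·0.756659 = 5.2293 E

Final: 5.2293 Erlangs


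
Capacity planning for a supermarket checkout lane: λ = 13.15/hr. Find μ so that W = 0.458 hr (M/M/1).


W = 1/(μ−λ) ⇒ μ − λ = 1/W = 1/0.458 = 2.1834
μ = λ + 1/W = 13.15 + 2.1834 = 15.3334 per hr

Final: 15.3334 /hr


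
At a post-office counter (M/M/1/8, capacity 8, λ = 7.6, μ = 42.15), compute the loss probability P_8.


ρ = λ/μ = 7.6/42.15 = 0.1803
P_K = (1−ρ)ρ^K/(1−ρ^(K+1)) = (0.8197·0.000001117)/(1 − 0.0000002014)
= 0.0000009158/1.000000 = 0.0000009158

Final: 0.0000009158


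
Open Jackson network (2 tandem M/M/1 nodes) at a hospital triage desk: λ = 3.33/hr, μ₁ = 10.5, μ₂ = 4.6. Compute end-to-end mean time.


Each node sees arrival rate λ = 3.33/hr (tandem ⇒ throughput preserved).
W₁ = 1/(μ₁−λ) = 1/(10.5−3.33) = 0.13947 hr
W₂ = 1/(μ₂−λ) = 1/(4.6−3.33) = 0.78740 hr
W_total = W₁ + W₂ = 0.13947 + 0.78740 = 0.92687 hr

Final: 0.92687 hr


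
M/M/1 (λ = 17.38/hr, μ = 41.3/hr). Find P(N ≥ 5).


ρ = 17.38/41.3 = 0.4208
P(N ≥ n) = ρ^n = 0.4208^5 = 0.013198

Final: 0.013198


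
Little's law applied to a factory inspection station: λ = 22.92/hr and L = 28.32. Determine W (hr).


W = L/λ = 28.32/22.92 = 1.2356 hr

Final: 1.2356 hr


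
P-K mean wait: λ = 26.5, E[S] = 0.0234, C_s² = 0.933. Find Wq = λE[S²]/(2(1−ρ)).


ρ = λ·E[S] = 26.5·0.0234 = 0.6201
E[S²] = E[S]²(1+C_s²) = 0.0234²·(1+0.933) = 0.001058
Wq = λ·E[S²]/(2(1−ρ)) = 26.5·0.001058/(2·0.3799) = 0.03692 hr

Final: 0.03692 hr


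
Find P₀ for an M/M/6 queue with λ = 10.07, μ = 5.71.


a = λ/μ = 10.07/5.71 = 1.7636; ρ = a/c = 0.2939
Σ_{k=0}^{5} a^k/k! (terms k=0..5) = 1.00000 + 1.76357 + 1.55509 + 0.91417 + 0.40305 + 0.14216 = 5.77806
Tail: a^6/(6!(1−ρ)) = 30.08570/(720·0.7061) = 0.05918
P₀ = 1/(5.77806 + 0.05918) = 1/5.83724 = 0.171314

Final: 0.171314


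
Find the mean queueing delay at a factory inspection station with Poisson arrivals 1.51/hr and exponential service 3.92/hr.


ρ = 1.51/3.92 = 0.3852
Wq = ρ/(μ−λ) = 0.3852/(3.92 − 1.51) = 0.3852/2.41 = 0.1598 hr

Final: 0.1598 hr


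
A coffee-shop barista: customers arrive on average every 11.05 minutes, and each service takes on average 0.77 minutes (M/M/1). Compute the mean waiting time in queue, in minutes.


λ = 60/11.05 = 5.4299 /hr
μ = 60/0.77 = 77.9221 /hr
ρ = λ/μ = 5.4299/77.9221 = 0.06968
Wq = ρ/(μ−λ) = 0.06968/(77.9221−5.4299) = 0.0009613 hr
In minutes: 0.0009613·60 = 0.05768 min

Final: 0.05768 min


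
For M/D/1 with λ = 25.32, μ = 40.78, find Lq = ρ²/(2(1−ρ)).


ρ = 25.32/40.78 = 0.6209
M/D/1: Lq = ρ²/(2(1−ρ)) = 0.3855/(2·0.3791) = 0.50844

Final: 0.50844


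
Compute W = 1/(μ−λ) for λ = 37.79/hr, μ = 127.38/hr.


W = 1/(μ−λ) = 1/(127.38 − 37.79) = 1/89.59 = 0.01116 hr

Final: 0.01116 hr


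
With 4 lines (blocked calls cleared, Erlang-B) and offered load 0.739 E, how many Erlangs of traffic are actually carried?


B(4,0.739) = 0.005941 (Erlang-B)
Carried load = a(1 − B) = 0.739·(1 − 0.005941) = 0.739·0.994059 = 0.7346 E

Final: 0.7346 Erlangs


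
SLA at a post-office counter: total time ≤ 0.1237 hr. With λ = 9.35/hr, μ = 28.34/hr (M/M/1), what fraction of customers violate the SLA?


W ~ Exponential(μ−λ) for M/M/1.
μ − λ = 28.34 − 9.35 = 18.9900
P(W > t) = e^{−(μ−λ)t} = e^{−2.3491} = 0.095459

Final: 0.095459


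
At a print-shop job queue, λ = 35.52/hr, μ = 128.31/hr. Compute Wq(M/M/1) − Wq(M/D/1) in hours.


ρ = 35.52/128.31 = 0.2768
Wq(M/M/1) = ρ/(μ−λ) = 0.2768/92.79 = 0.002983 hr
Wq(M/D/1) = ρ/(2(μ−λ)) = 0.001492 hr
Savings = 0.002983 − 0.001492 = 0.001492 hr

Final: 0.001492 hr


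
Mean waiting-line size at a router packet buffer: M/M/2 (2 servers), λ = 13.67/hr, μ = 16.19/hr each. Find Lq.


a = λ/μ = 0.8443; ρ = a/2 = 0.4222
P₀ = 0.406298
Lq = P₀·a^c·ρ / (c!·(1−ρ)²) = 0.406298·0.71292·0.4222/(2·0.33388)
= 0.18313

Final: 0.18313


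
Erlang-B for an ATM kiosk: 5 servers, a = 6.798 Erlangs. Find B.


B(c,a) = (a^c/c!) / Σ_{k=0}^{c} a^k/k!
a^5/5! = 120.983057
Σ terms (k=0..5): 1.00000 + 6.79800 + 23.10640 + 52.35911 + 88.98430 + 120.98306 = 293.230868
B = 120.983057/293.230868 = 0.412586

Final: 0.412586


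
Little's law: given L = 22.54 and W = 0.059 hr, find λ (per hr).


λ = L/W = 22.54/0.059 = 382.0339 /hr

Final: 382.0339 /hr


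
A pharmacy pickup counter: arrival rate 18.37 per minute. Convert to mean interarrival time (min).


Mean interarrival time = 1/λ = 1/18.37 minute = 0.05444 minute
In minutes: 0.05444 × 1 = 0.05444 min

Final: 0.05444 min


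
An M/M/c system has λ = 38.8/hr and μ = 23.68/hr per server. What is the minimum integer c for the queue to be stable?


Stability requires cμ > λ ⇔ c > λ/μ.
λ/μ = 38.8/23.68 = 1.6385
Minimum integer c = ⌊1.6385⌋ + 1 = 2
Check: 2·23.68 = 47.36 > 38.8, while 1·23.68 = 23.68 ≤ 38.8

Final: 2 servers


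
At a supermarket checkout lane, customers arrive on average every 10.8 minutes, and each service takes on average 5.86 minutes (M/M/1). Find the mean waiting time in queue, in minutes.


λ = 60/10.8 = 5.5556 /hr
μ = 60/5.86 = 10.2389 /hr
ρ = λ/μ = 5.5556/10.2389 = 0.5426
Wq = ρ/(μ−λ) = 0.5426/(10.2389−5.5556) = 0.11586 hr
In minutes: 0.11586·60 = 6.951 min

Final: 6.951 min


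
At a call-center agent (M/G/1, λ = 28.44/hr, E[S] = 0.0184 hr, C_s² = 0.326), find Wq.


ρ = λ·E[S] = 28.44·0.0184 = 0.5233
E[S²] = E[S]²(1+C_s²) = 0.0184²·(1+0.326) = 0.0004489
Wq = λ·E[S²]/(2(1−ρ)) = 28.44·0.0004489/(2·0.4767) = 0.01339 hr

Final: 0.01339 hr


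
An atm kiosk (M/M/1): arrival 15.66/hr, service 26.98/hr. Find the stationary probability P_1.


ρ = 15.66/26.98 = 0.5804
P_n = (1−ρ)·ρ^n = (1 − 0.5804)·0.5804^1 = 0.4196·0.580430 = 0.243531

Final: 0.243531


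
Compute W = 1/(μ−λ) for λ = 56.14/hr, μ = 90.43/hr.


W = 1/(μ−λ) = 1/(90.43 − 56.14) = 1/34.29 = 0.02916 hr

Final: 0.02916 hr


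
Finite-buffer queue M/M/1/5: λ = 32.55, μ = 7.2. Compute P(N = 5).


ρ = λ/μ = 32.55/7.2 = 4.5208
P_K = (1−ρ)ρ^K/(1−ρ^(K+1)) = (-3.5208·1888.393437)/(1 − 8537.111996)
= -6648.718559/-8536.111996 = 0.778893

Final: 0.778893


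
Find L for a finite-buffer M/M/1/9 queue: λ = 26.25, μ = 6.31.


ρ = 26.25/6.31 = 4.1601
L = ρ[1 − (K+1)ρ^K + Kρ^(K+1)] / [(1−ρ)(1−ρ^(K+1))]
Numerator: 4.1601·(1 − 10·373163.825389 + 9·1552385.169013) = 42598338.869188
Denominator: (-3.1601)·(-1552384.169013) = 4905632.381952
L = 42598338.869188/4905632.381952 = 8.6836

Final: 8.6836


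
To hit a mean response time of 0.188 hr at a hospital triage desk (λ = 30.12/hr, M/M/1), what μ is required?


W = 1/(μ−λ) ⇒ μ − λ = 1/W = 1/0.188 = 5.3191
μ = λ + 1/W = 30.12 + 5.3191 = 35.4391 per hr

Final: 35.4391 /hr


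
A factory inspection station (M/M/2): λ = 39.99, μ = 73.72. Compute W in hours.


a = 0.5425; ρ = 0.2712; P₀ = 0.573281
Lq = P₀·a^c·ρ/(c!(1−ρ)²) = 0.04307
Wq = Lq/λ = 0.04307/39.99 = 0.001077 hr
W = Wq + 1/μ = 0.001077 + 0.01356 = 0.01464 hr

Final: 0.01464 hr


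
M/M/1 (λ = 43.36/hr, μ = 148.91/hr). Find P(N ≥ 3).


ρ = 43.36/148.91 = 0.2912
P(N ≥ n) = ρ^n = 0.2912^3 = 0.024689

Final: 0.024689


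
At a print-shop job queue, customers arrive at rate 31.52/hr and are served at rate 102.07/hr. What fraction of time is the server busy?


ρ = λ/μ = 31.52/102.07 = 0.3088

Final: 0.3088


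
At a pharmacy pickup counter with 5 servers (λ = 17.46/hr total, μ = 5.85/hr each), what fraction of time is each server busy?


ρ = λ/(cμ) = 17.46/(5·5.85) = 17.46/29.25 = 0.5969

Final: 0.5969


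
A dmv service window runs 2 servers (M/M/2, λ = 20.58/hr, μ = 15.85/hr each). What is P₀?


a = λ/μ = 20.58/15.85 = 1.2984; ρ = a/c = 0.6492
Σ_{k=0}^{1} a^k/k! (terms k=0..1) = 1.00000 + 1.29842 = 2.29842
Tail: a^2/(2!(1−ρ)) = 1.68590/(2·0.3508) = 2.40302
P₀ = 1/(2.29842 + 2.40302) = 1/4.70144 = 0.212701

Final: 0.212701


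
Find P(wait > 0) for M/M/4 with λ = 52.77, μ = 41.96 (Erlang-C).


a = λ/μ = 1.2576; ρ = a/4 = 0.3144
P₀ = 0.283127 (from M/M/c formula)
C(c,a) = [a^c/(c!(1−ρ))]·P₀ = [2.50153/(24·0.6856)]·0.283127
= 0.15203·0.283127 = 0.043044

Final: 0.043044


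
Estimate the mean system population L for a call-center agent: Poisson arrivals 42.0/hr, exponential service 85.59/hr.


ρ = λ/μ = 42.0/85.59 = 0.4907
L = ρ/(1−ρ) = 0.4907/(1 − 0.4907) = 0.4907/0.5093 = 0.9635

Final: 0.9635


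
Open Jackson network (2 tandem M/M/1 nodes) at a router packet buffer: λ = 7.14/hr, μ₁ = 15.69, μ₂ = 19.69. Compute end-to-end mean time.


Each node sees arrival rate λ = 7.14/hr (tandem ⇒ throughput preserved).
W₁ = 1/(μ₁−λ) = 1/(15.69−7.14) = 0.11696 hr
W₂ = 1/(μ₂−λ) = 1/(19.69−7.14) = 0.07968 hr
W_total = W₁ + W₂ = 0.11696 + 0.07968 = 0.19664 hr

Final: 0.19664 hr


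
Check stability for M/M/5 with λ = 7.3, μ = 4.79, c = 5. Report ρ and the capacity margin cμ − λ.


Total capacity cμ = 5·4.79 = 23.95/hr
ρ = λ/(cμ) = 7.3/23.95 = 0.3048
Stable ⇔ ρ < 1: YES
Spare capacity = cμ − λ = 23.95 − 7.3 = 16.65/hr

Final: ρ = 0.3048; stable; margin = 16.65/hr


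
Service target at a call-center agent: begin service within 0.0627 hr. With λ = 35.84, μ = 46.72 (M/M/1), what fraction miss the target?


ρ = 35.84/46.72 = 0.7671
P(Wq > t) = ρ·e^{−(μ−λ)t} = 0.7671·e^{−0.6822}
= 0.7671·0.505516 = 0.387793

Final: 0.387793


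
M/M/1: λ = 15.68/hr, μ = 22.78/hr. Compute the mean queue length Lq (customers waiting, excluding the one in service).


ρ = 15.68/22.78 = 0.6883
Lq = ρ²/(1−ρ) = 0.4738/0.3117 = 1.5201

Final: 1.5201


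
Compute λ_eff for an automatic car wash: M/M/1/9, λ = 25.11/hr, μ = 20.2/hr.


ρ = 1.2431; P_K = (1−ρ)ρ^9/(1−ρ^10) = 0.220578
λ_eff = λ(1 − P_K) = 25.11·(1 − 0.220578) = 25.11·0.779422 = 19.5713 /hr

Final: 19.5713 /hr


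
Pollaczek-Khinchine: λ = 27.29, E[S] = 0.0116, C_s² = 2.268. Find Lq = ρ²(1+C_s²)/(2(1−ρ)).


ρ = λ·E[S] = 27.29·0.0116 = 0.3166
Lq = ρ²(1+C_s²)/(2(1−ρ)) = 0.1002·(1+2.268)/(2·0.6834)
= 0.1002·3.2680/1.3669 = 0.23959

Final: 0.23959


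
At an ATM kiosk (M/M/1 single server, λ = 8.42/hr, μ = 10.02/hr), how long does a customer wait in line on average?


ρ = 8.42/10.02 = 0.8403
Wq = ρ/(μ−λ) = 0.8403/(10.02 − 8.42) = 0.8403/1.60 = 0.5252 hr

Final: 0.5252 hr


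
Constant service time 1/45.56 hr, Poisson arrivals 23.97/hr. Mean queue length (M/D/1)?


ρ = 23.97/45.56 = 0.5261
M/D/1: Lq = ρ²/(2(1−ρ)) = 0.2768/(2·0.4739) = 0.29206

Final: 0.29206


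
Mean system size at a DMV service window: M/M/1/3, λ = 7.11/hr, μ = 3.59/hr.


ρ = 7.11/3.59 = 1.9805
L = ρ[1 − (K+1)ρ^K + Kρ^(K+1)] / [(1−ρ)(1−ρ^(K+1))]
Numerator: 1.9805·(1 − 4·7.768290 + 3·15.385110) = 31.850757
Denominator: (-0.9805)·(-14.385110) = 14.104620
L = 31.850757/14.104620 = 2.2582

Final: 2.2582


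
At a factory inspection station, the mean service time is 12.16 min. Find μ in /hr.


μ = 1/(service time) in consistent units.
1 hour = 60 min, so μ = 60/12.16 = 4.9342 per hour

Final: 4.9342 /hr


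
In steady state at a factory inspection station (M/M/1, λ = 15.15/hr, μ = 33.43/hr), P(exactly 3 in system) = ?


ρ = 15.15/33.43 = 0.4532
P_n = (1−ρ)·ρ^n = (1 − 0.4532)·0.4532^3 = 0.5468·0.093074 = 0.050894

Final: 0.050894


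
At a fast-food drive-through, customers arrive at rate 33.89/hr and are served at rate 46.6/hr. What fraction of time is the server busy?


ρ = λ/μ = 33.89/46.6 = 0.7273

Final: 0.7273


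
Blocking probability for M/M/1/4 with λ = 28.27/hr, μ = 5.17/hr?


ρ = λ/μ = 28.27/5.17 = 5.4681
P_K = (1−ρ)ρ^K/(1−ρ^(K+1)) = (-4.4681·894.007293)/(1 − 4888.507963)
= -3994.500670/-4887.507963 = 0.817288

Final: 0.817288


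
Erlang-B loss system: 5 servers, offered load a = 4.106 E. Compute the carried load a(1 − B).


B(5,4.106) = 0.208516 (Erlang-B)
Carried load = a(1 − B) = 4.106·(1 − 0.208516) = 4.106·0.791484 = 3.2498 E

Final: 3.2498 Erlangs


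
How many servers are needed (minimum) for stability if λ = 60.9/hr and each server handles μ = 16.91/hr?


Stability requires cμ > λ ⇔ c > λ/μ.
λ/μ = 60.9/16.91 = 3.6014
Minimum integer c = ⌊3.6014⌋ + 1 = 4
Check: 4·16.91 = 67.64 > 60.9, while 3·16.91 = 50.73 ≤ 60.9

Final: 4 servers


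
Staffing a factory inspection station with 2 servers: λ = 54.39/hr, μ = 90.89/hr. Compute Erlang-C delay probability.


a = λ/μ = 0.5984; ρ = a/2 = 0.2992
P₀ = 0.539400 (from M/M/c formula)
C(c,a) = [a^c/(c!(1−ρ))]·P₀ = [0.35810/(2·0.7008)]·0.539400
= 0.25550·0.539400 = 0.137815

Final: 0.137815


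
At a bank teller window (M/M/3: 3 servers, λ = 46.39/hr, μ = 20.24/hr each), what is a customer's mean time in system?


a = 2.2920; ρ = 0.7640; P₀ = 0.069340
Lq = P₀·a^c·ρ/(c!(1−ρ)²) = 1.90870
Wq = Lq/λ = 1.90870/46.39 = 0.04114 hr
W = Wq + 1/μ = 0.04114 + 0.04941 = 0.09055 hr

Final: 0.09055 hr


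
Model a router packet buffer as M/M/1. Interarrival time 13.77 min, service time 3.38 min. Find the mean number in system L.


λ = 60/13.77 = 4.3573 /hr
μ = 60/3.38 = 17.7515 /hr
ρ = λ/μ = 4.3573/17.7515 = 0.2455
L = ρ/(1−ρ) = 0.2455/0.7545 = 0.3253

Final: 0.3253


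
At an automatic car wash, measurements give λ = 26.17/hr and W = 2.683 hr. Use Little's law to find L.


L = λW = 26.17·2.683 = 70.2141

Final: 70.2141


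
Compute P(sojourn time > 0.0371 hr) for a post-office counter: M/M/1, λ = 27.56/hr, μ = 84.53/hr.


W ~ Exponential(μ−λ) for M/M/1.
μ − λ = 84.53 − 27.56 = 56.9700
P(W > t) = e^{−(μ−λ)t} = e^{−2.1136} = 0.120804

Final: 0.120804


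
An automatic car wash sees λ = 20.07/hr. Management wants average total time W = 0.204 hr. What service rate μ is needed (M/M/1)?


W = 1/(μ−λ) ⇒ μ − λ = 1/W = 1/0.204 = 4.9020
μ = λ + 1/W = 20.07 + 4.9020 = 24.9720 per hr

Final: 24.9720 /hr


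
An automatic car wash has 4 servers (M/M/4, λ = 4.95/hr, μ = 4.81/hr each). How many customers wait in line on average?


a = λ/μ = 1.0291; ρ = a/4 = 0.2573
P₀ = 0.356735
Lq = P₀·a^c·ρ / (c!·(1−ρ)²) = 0.356735·1.12161·0.2573/(24·0.55164)
= 0.007775

Final: 0.007775


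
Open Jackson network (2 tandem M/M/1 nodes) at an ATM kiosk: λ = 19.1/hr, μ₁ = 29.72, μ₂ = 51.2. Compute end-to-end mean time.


Each node sees arrival rate λ = 19.1/hr (tandem ⇒ throughput preserved).
W₁ = 1/(μ₁−λ) = 1/(29.72−19.1) = 0.09416 hr
W₂ = 1/(μ₂−λ) = 1/(51.2−19.1) = 0.03115 hr
W_total = W₁ + W₂ = 0.09416 + 0.03115 = 0.12531 hr

Final: 0.12531 hr


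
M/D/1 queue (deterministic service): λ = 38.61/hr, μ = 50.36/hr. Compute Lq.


ρ = 38.61/50.36 = 0.7667
M/D/1: Lq = ρ²/(2(1−ρ)) = 0.5878/(2·0.2333) = 1.25964

Final: 1.25964


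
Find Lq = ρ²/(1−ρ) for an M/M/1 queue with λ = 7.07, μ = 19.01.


ρ = 7.07/19.01 = 0.3719
Lq = ρ²/(1−ρ) = 0.1383/0.6281 = 0.2202

Final: 0.2202


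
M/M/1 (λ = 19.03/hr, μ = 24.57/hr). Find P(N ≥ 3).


ρ = 19.03/24.57 = 0.7745
P(N ≥ n) = ρ^n = 0.7745^3 = 0.464623

Final: 0.464623


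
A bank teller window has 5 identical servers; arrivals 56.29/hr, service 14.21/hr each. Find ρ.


ρ = λ/(cμ) = 56.29/(5·14.21) = 56.29/71.05 = 0.7923

Final: 0.7923


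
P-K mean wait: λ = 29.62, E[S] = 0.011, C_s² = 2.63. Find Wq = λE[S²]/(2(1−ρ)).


ρ = λ·E[S] = 29.62·0.011 = 0.3258
E[S²] = E[S]²(1+C_s²) = 0.011²·(1+2.63) = 0.0004392
Wq = λ·E[S²]/(2(1−ρ)) = 29.62·0.0004392/(2·0.6742) = 0.009649 hr

Final: 0.009649 hr


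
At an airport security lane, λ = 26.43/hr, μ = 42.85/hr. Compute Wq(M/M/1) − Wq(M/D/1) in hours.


ρ = 26.43/42.85 = 0.6168
Wq(M/M/1) = ρ/(μ−λ) = 0.6168/16.42 = 0.03756 hr
Wq(M/D/1) = ρ/(2(μ−λ)) = 0.01878 hr
Savings = 0.03756 − 0.01878 = 0.01878 hr

Final: 0.01878 hr


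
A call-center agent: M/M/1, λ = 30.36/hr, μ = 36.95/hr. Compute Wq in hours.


ρ = 30.36/36.95 = 0.8217
Wq = ρ/(μ−λ) = 0.8217/(36.95 − 30.36) = 0.8217/6.59 = 0.1247 hr

Final: 0.1247 hr


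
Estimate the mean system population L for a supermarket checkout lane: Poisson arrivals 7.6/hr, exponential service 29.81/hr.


ρ = λ/μ = 7.6/29.81 = 0.2549
L = ρ/(1−ρ) = 0.2549/(1 − 0.2549) = 0.2549/0.7451 = 0.3422

Final: 0.3422


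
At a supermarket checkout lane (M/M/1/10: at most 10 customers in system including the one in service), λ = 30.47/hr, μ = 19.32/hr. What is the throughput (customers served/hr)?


ρ = 1.5771; P_K = (1−ρ)ρ^10/(1−ρ^11) = 0.368387
λ_eff = λ(1 − P_K) = 30.47·(1 − 0.368387) = 30.47·0.631613 = 19.2452 /hr

Final: 19.2452 /hr


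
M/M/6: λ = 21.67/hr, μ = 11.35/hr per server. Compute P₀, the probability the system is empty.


a = λ/μ = 21.67/11.35 = 1.9093; ρ = a/c = 0.3182
Σ_{k=0}^{5} a^k/k! (terms k=0..5) = 1.00000 + 1.90925 + 1.82262 + 1.15995 + 0.55366 + 0.21141 = 6.65689
Tail: a^6/(6!(1−ρ)) = 48.43712/(720·0.6818) = 0.09867
P₀ = 1/(6.65689 + 0.09867) = 1/6.75556 = 0.148026

Final: 0.148026


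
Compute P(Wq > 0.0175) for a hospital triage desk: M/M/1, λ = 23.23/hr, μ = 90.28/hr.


ρ = 23.23/90.28 = 0.2573
P(Wq > t) = ρ·e^{−(μ−λ)t} = 0.2573·e^{−1.1734}
= 0.2573·0.309321 = 0.079592

Final: 0.079592


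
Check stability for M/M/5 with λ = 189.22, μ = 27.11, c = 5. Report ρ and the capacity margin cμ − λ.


Total capacity cμ = 5·27.11 = 135.55/hr
ρ = λ/(cμ) = 189.22/135.55 = 1.3959
Stable ⇔ ρ < 1: NO
Spare capacity = cμ − λ = 135.55 − 189.22 = -53.67/hr

Final: ρ = 1.3959; unstable; margin = -53.67/hr


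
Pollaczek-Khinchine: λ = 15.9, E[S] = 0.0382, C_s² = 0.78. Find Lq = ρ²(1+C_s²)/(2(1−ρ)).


ρ = λ·E[S] = 15.9·0.0382 = 0.6074
Lq = ρ²(1+C_s²)/(2(1−ρ)) = 0.3689·(1+0.78)/(2·0.3926)
= 0.3689·1.7800/0.7852 = 0.83625

Final: 0.83625


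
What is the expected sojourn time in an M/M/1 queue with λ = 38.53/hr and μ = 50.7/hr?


W = 1/(μ−λ) = 1/(50.7 − 38.53) = 1/12.17 = 0.08217 hr

Final: 0.08217 hr


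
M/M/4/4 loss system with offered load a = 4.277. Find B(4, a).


B(c,a) = (a^c/c!) / Σ_{k=0}^{c} a^k/k!
a^4/4! = 13.942664
Σ terms (k=0..4): 1.00000 + 4.27700 + 9.14636 + 13.03967 + 13.94266 = 41.405695
B = 13.942664/41.405695 = 0.336733

Final: 0.336733


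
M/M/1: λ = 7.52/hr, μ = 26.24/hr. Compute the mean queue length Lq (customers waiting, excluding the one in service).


ρ = 7.52/26.24 = 0.2866
Lq = ρ²/(1−ρ) = 0.08213/0.7134 = 0.1151

Final: 0.1151


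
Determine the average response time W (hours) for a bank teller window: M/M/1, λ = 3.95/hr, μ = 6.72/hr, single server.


W = 1/(μ−λ) = 1/(6.72 − 3.95) = 1/2.77 = 0.3610 hr

Final: 0.3610 hr


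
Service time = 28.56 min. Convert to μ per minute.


μ = 1/(service time) in consistent units.
1 minute = 1 min, so μ = 1/28.56 = 0.03501 per minute

Final: 0.03501 /min
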